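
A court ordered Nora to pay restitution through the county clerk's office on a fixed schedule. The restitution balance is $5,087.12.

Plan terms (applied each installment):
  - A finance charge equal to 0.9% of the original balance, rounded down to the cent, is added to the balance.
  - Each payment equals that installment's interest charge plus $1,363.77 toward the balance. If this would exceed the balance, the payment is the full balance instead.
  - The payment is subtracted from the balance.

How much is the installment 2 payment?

$1,409.55

# | Opening | Interest | Payment | End bal
1 | $5,087.12 | $45.78 | $1,409.55 | $3,723.35
2 | $3,723.35 | $45.78 | $1,409.55 | $2,359.58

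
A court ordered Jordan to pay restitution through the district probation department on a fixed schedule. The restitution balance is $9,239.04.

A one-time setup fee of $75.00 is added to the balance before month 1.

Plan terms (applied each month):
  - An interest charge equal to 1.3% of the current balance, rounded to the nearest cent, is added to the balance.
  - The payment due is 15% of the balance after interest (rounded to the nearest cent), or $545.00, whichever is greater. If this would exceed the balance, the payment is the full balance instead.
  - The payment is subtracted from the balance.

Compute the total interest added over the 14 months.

$722.87

Month 1: $9,314.04 +$121.08 interest = $9,435.12; pay $1,415.27 → $8,019.85
Month 2: $8,019.85 +$104.26 interest = $8,124.11; pay $1,218.62 → $6,905.49
Month 3: $6,905.49 +$89.77 interest = $6,995.26; pay $1,049.29 → $5,945.97
Month 4: $5,945.97 +$77.30 interest = $6,023.27; pay $903.49 → $5,119.78
Month 5: $5,119.78 +$66.56 interest = $5,186.34; pay $777.95 → $4,408.39
Month 6: $4,408.39 +$57.31 interest = $4,465.70; pay $669.86 → $3,795.84
Month 7: $3,795.84 +$49.35 interest = $3,845.19; pay $576.78 → $3,268.41
Month 8: $3,268.41 +$42.49 interest = $3,310.90; pay $545.00 → $2,765.90
Month 9: $2,765.90 +$35.96 interest = $2,801.86; pay $545.00 → $2,256.86
Month 10: $2,256.86 +$29.34 interest = $2,286.20; pay $545.00 → $1,741.20
Month 11: $1,741.20 +$22.64 interest = $1,763.84; pay $545.00 → $1,218.84
Month 12: $1,218.84 +$15.84 interest = $1,234.68; pay $545.00 → $689.68
Month 13: $689.68 +$8.97 interest = $698.65; pay $545.00 → $153.65
Month 14: $153.65 +$2.00 interest = $155.65; pay $155.65 → $0.00
Total interest: $121.08 + $104.26 + $89.77 + $77.30 + $66.56 + $57.31 + $49.35 + $42.49 + $35.96 + $29.34 + $22.64 + $15.84 + $8.97 + $2.00 = $722.87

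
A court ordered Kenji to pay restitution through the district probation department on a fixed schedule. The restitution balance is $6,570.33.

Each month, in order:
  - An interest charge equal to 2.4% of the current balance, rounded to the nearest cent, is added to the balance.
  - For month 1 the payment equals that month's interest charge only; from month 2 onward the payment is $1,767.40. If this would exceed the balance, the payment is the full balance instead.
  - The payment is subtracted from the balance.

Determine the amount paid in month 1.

$157.69

# | Opening | Interest | Payment | End bal
1 | $6,570.33 | $157.69 | $157.69 | $6,570.33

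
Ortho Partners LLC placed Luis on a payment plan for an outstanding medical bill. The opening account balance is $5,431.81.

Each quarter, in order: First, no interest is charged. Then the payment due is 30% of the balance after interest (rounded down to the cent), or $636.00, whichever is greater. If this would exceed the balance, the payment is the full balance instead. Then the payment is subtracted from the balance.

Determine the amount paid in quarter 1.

Quarter 1: $5,431.81 − $1,629.54 → $3,802.27

$1,629.54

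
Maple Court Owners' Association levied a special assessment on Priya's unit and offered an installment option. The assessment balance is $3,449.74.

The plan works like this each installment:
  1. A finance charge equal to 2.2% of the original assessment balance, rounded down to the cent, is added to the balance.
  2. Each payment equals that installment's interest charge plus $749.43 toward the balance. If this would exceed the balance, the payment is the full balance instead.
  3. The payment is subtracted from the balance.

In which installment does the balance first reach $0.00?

5

Installment 1: opening $3,449.74; interest $75.89 → $3,525.63; payment $825.32; balance $2,700.31
Installment 2: opening $2,700.31; interest $75.89 → $2,776.20; payment $825.32; balance $1,950.88
Installment 3: opening $1,950.88; interest $75.89 → $2,026.77; payment $825.32; balance $1,201.45
Installment 4: opening $1,201.45; interest $75.89 → $1,277.34; payment $825.32; balance $452.02
Installment 5: opening $452.02; interest $75.89 → $527.91; payment $527.91; balance $0.00
Balance reaches $0.00 in installment 5.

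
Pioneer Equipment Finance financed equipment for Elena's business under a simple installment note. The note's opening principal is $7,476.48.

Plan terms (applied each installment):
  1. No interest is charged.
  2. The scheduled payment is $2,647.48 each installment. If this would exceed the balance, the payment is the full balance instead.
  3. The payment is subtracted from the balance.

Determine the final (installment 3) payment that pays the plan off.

# | Opening | Payment | End bal
1 | $7,476.48 | $2,647.48 | $4,829.00
2 | $4,829.00 | $2,647.48 | $2,181.52
3 | $2,181.52 | $2,181.52 | $0.00

$2,181.52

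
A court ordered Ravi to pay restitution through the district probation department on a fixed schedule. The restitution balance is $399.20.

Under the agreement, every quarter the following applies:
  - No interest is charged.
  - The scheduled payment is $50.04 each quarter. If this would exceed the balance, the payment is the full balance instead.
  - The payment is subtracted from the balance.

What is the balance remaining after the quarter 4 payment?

$199.04

Quarter 1: opening $399.20; payment $50.04; balance $349.16
Quarter 2: opening $349.16; payment $50.04; balance $299.12
Quarter 3: opening $299.12; payment $50.04; balance $249.08
Quarter 4: opening $249.08; payment $50.04; balance $199.04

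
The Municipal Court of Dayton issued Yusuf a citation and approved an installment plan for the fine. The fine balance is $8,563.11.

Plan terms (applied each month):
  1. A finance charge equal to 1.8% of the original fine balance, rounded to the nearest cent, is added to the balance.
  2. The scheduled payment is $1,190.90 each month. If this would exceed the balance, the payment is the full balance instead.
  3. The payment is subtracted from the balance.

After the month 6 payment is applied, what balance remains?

Month 1: opening $8,563.11; interest $154.14 → $8,717.25; payment $1,190.90; balance $7,526.35
Month 2: opening $7,526.35; interest $154.14 → $7,680.49; payment $1,190.90; balance $6,489.59
Month 3: opening $6,489.59; interest $154.14 → $6,643.73; payment $1,190.90; balance $5,452.83
Month 4: opening $5,452.83; interest $154.14 → $5,606.97; payment $1,190.90; balance $4,416.07
Month 5: opening $4,416.07; interest $154.14 → $4,570.21; payment $1,190.90; balance $3,379.31
Month 6: opening $3,379.31; interest $154.14 → $3,533.45; payment $1,190.90; balance $2,342.55

$2,342.55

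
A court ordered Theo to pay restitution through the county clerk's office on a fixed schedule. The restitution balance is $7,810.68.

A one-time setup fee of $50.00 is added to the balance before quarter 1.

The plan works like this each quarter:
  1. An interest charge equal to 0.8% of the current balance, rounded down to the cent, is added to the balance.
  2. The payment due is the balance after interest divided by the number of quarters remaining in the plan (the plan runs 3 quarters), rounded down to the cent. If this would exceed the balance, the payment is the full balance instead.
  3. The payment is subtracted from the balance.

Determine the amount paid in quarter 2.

$2,662.31

Quarter 1: $7,860.68 +$62.88 interest = $7,923.56; pay $2,641.18 → $5,282.38
Quarter 2: $5,282.38 +$42.25 interest = $5,324.63; pay $2,662.31 → $2,662.32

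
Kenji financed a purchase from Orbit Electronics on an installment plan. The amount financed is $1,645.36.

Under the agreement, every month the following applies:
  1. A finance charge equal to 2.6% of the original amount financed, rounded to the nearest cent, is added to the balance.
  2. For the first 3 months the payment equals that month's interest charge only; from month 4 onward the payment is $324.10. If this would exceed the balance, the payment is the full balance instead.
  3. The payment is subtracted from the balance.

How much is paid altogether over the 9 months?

Month 1: $1,645.36 +$42.78 interest = $1,688.14; pay $42.78 → $1,645.36
Month 2: $1,645.36 +$42.78 interest = $1,688.14; pay $42.78 → $1,645.36
Month 3: $1,645.36 +$42.78 interest = $1,688.14; pay $42.78 → $1,645.36
Month 4: $1,645.36 +$42.78 interest = $1,688.14; pay $324.10 → $1,364.04
Month 5: $1,364.04 +$42.78 interest = $1,406.82; pay $324.10 → $1,082.72
Month 6: $1,082.72 +$42.78 interest = $1,125.50; pay $324.10 → $801.40
Month 7: $801.40 +$42.78 interest = $844.18; pay $324.10 → $520.08
Month 8: $520.08 +$42.78 interest = $562.86; pay $324.10 → $238.76
Month 9: $238.76 +$42.78 interest = $281.54; pay $281.54 → $0.00
Total paid: $2,030.38

$2,030.38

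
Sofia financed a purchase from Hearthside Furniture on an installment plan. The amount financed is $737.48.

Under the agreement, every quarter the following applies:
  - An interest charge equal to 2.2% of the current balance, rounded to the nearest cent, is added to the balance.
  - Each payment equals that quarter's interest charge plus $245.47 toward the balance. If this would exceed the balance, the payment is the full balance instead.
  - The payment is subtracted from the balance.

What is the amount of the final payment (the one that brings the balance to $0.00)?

Quarter 1: opening $737.48; interest $16.22 → $753.70; payment $261.69; balance $492.01
Quarter 2: opening $492.01; interest $10.82 → $502.83; payment $256.29; balance $246.54
Quarter 3: opening $246.54; interest $5.42 → $251.96; payment $250.89; balance $1.07
Quarter 4: opening $1.07; interest $0.02 → $1.09; payment $1.09; balance $0.00

$1.09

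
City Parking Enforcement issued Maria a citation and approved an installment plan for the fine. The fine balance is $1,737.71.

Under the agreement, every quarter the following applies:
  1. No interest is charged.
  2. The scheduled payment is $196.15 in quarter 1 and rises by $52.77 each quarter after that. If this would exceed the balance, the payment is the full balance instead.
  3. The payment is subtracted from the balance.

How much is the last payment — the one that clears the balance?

$229.26

# | Opening | Payment | End bal
1 | $1,737.71 | $196.15 | $1,541.56
2 | $1,541.56 | $248.92 | $1,292.64
3 | $1,292.64 | $301.69 | $990.95
4 | $990.95 | $354.46 | $636.49
5 | $636.49 | $407.23 | $229.26
6 | $229.26 | $229.26 | $0.00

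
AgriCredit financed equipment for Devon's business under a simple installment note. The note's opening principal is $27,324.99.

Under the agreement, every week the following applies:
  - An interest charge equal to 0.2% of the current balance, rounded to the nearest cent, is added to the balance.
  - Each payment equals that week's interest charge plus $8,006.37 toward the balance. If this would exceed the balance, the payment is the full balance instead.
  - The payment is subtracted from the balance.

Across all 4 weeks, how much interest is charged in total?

Week 1: opening $27,324.99; interest $54.65 → $27,379.64; payment $8,061.02; balance $19,318.62
Week 2: opening $19,318.62; interest $38.64 → $19,357.26; payment $8,045.01; balance $11,312.25
Week 3: opening $11,312.25; interest $22.62 → $11,334.87; payment $8,028.99; balance $3,305.88
Week 4: opening $3,305.88; interest $6.61 → $3,312.49; payment $3,312.49; balance $0.00
Total interest: $54.65 + $38.64 + $22.62 + $6.61 = $122.52

$122.52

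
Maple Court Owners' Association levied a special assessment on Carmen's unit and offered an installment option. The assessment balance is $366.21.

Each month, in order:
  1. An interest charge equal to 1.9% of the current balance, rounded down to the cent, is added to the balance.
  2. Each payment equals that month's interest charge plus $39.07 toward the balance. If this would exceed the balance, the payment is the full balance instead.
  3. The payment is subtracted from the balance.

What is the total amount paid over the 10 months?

Month 1: opening $366.21; interest $6.95 → $373.16; payment $46.02; balance $327.14
Month 2: opening $327.14; interest $6.21 → $333.35; payment $45.28; balance $288.07
Month 3: opening $288.07; interest $5.47 → $293.54; payment $44.54; balance $249.00
Month 4: opening $249.00; interest $4.73 → $253.73; payment $43.80; balance $209.93
Month 5: opening $209.93; interest $3.98 → $213.91; payment $43.05; balance $170.86
Month 6: opening $170.86; interest $3.24 → $174.10; payment $42.31; balance $131.79
Month 7: opening $131.79; interest $2.50 → $134.29; payment $41.57; balance $92.72
Month 8: opening $92.72; interest $1.76 → $94.48; payment $40.83; balance $53.65
Month 9: opening $53.65; interest $1.01 → $54.66; payment $40.08; balance $14.58
Month 10: opening $14.58; interest $0.27 → $14.85; payment $14.85; balance $0.00
Total paid: $402.33

$402.33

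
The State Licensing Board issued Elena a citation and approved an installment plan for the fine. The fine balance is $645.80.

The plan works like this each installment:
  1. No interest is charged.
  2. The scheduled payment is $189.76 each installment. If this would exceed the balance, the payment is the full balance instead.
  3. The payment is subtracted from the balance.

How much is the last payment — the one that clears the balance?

Installment 1: $645.80 − $189.76 → $456.04
Installment 2: $456.04 − $189.76 → $266.28
Installment 3: $266.28 − $189.76 → $76.52
Installment 4: $76.52 − $76.52 → $0.00

$76.52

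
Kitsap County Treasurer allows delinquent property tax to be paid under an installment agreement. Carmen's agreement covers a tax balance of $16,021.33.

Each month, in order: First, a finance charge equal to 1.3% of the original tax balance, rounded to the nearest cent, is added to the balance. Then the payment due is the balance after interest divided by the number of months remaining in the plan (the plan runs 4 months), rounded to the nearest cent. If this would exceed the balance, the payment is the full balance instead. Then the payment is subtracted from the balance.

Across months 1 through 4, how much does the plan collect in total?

Month 1: opening $16,021.33; interest $208.28 → $16,229.61; payment $4,057.40; balance $12,172.21
Month 2: opening $12,172.21; interest $208.28 → $12,380.49; payment $4,126.83; balance $8,253.66
Month 3: opening $8,253.66; interest $208.28 → $8,461.94; payment $4,230.97; balance $4,230.97
Month 4: opening $4,230.97; interest $208.28 → $4,439.25; payment $4,439.25; balance $0.00
Total paid: $16,854.45

$16,854.45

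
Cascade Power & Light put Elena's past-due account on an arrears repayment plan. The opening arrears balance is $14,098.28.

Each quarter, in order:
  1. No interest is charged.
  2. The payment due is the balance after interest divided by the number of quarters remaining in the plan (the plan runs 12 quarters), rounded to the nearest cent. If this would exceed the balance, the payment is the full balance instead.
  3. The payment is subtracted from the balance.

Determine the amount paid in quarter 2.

Quarter 1: $14,098.28 − $1,174.86 → $12,923.42
Quarter 2: $12,923.42 − $1,174.86 → $11,748.56

$1,174.86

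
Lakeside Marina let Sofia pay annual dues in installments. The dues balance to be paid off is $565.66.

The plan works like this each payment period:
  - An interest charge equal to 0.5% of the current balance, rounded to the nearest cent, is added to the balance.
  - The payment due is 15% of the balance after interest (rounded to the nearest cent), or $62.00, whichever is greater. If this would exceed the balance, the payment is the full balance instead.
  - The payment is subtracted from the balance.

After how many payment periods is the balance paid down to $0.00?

# | Opening | Interest | Payment | End bal
1 | $565.66 | $2.83 | $85.27 | $483.22
2 | $483.22 | $2.42 | $72.85 | $412.79
3 | $412.79 | $2.06 | $62.23 | $352.62
4 | $352.62 | $1.76 | $62.00 | $292.38
5 | $292.38 | $1.46 | $62.00 | $231.84
6 | $231.84 | $1.16 | $62.00 | $171.00
7 | $171.00 | $0.86 | $62.00 | $109.86
8 | $109.86 | $0.55 | $62.00 | $48.41
9 | $48.41 | $0.24 | $48.65 | $0.00
Balance reaches $0.00 in payment period 9.

9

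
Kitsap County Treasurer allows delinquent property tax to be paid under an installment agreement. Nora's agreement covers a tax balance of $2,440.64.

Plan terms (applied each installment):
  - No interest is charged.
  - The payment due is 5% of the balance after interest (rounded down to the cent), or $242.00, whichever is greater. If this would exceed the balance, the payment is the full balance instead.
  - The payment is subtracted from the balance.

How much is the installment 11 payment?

$20.64

Installment 1: opening $2,440.64; payment $242.00; balance $2,198.64
Installment 2: opening $2,198.64; payment $242.00; balance $1,956.64
Installment 3: opening $1,956.64; payment $242.00; balance $1,714.64
Installment 4: opening $1,714.64; payment $242.00; balance $1,472.64
Installment 5: opening $1,472.64; payment $242.00; balance $1,230.64
Installment 6: opening $1,230.64; payment $242.00; balance $988.64
Installment 7: opening $988.64; payment $242.00; balance $746.64
Installment 8: opening $746.64; payment $242.00; balance $504.64
Installment 9: opening $504.64; payment $242.00; balance $262.64
Installment 10: opening $262.64; payment $242.00; balance $20.64
Installment 11: opening $20.64; payment $20.64; balance $0.00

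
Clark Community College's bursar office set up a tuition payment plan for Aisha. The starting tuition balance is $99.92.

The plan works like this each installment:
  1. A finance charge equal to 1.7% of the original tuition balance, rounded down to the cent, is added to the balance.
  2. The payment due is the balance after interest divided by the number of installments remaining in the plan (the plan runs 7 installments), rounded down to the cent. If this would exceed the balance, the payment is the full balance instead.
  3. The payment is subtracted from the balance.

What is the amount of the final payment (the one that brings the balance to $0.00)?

$18.67

Installment 1: opening $99.92; interest $1.69 → $101.61; payment $14.51; balance $87.10
Installment 2: opening $87.10; interest $1.69 → $88.79; payment $14.79; balance $74.00
Installment 3: opening $74.00; interest $1.69 → $75.69; payment $15.13; balance $60.56
Installment 4: opening $60.56; interest $1.69 → $62.25; payment $15.56; balance $46.69
Installment 5: opening $46.69; interest $1.69 → $48.38; payment $16.12; balance $32.26
Installment 6: opening $32.26; interest $1.69 → $33.95; payment $16.97; balance $16.98
Installment 7: opening $16.98; interest $1.69 → $18.67; payment $18.67; balance $0.00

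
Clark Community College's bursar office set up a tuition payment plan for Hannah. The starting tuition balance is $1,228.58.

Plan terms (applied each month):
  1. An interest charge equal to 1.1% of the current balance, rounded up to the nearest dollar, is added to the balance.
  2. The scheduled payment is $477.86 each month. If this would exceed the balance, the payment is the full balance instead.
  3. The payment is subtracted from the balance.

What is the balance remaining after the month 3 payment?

Month 1: opening $1,228.58; interest $14.00 → $1,242.58; payment $477.86; balance $764.72
Month 2: opening $764.72; interest $9.00 → $773.72; payment $477.86; balance $295.86
Month 3: opening $295.86; interest $4.00 → $299.86; payment $299.86; balance $0.00

$0.00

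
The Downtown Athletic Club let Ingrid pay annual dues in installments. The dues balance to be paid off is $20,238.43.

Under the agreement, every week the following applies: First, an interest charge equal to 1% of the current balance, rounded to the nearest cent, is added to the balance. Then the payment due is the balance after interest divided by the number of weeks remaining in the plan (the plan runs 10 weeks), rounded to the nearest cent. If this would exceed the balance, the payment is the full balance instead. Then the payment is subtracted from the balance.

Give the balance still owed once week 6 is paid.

$8,593.39

Week 1: opening $20,238.43; interest $202.38 → $20,440.81; payment $2,044.08; balance $18,396.73
Week 2: opening $18,396.73; interest $183.97 → $18,580.70; payment $2,064.52; balance $16,516.18
Week 3: opening $16,516.18; interest $165.16 → $16,681.34; payment $2,085.17; balance $14,596.17
Week 4: opening $14,596.17; interest $145.96 → $14,742.13; payment $2,106.02; balance $12,636.11
Week 5: opening $12,636.11; interest $126.36 → $12,762.47; payment $2,127.08; balance $10,635.39
Week 6: opening $10,635.39; interest $106.35 → $10,741.74; payment $2,148.35; balance $8,593.39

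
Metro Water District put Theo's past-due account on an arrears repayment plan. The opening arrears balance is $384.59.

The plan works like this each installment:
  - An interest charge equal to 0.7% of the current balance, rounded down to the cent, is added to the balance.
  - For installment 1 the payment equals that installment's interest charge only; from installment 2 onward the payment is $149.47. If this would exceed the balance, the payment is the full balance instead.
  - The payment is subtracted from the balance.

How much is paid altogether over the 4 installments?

Installment 1: $384.59 +$2.69 interest = $387.28; pay $2.69 → $384.59
Installment 2: $384.59 +$2.69 interest = $387.28; pay $149.47 → $237.81
Installment 3: $237.81 +$1.66 interest = $239.47; pay $149.47 → $90.00
Installment 4: $90.00 +$0.63 interest = $90.63; pay $90.63 → $0.00
Total paid: $392.26

$392.26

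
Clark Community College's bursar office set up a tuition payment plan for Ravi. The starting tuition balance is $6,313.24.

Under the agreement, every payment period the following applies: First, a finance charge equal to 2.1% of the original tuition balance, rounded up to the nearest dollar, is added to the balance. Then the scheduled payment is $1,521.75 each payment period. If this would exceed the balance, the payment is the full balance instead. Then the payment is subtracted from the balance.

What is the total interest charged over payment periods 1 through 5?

Payment period 1: opening $6,313.24; interest $133.00 → $6,446.24; payment $1,521.75; balance $4,924.49
Payment period 2: opening $4,924.49; interest $133.00 → $5,057.49; payment $1,521.75; balance $3,535.74
Payment period 3: opening $3,535.74; interest $133.00 → $3,668.74; payment $1,521.75; balance $2,146.99
Payment period 4: opening $2,146.99; interest $133.00 → $2,279.99; payment $1,521.75; balance $758.24
Payment period 5: opening $758.24; interest $133.00 → $891.24; payment $891.24; balance $0.00
Total interest: $133.00 + $133.00 + $133.00 + $133.00 + $133.00 = $665.00

$665.00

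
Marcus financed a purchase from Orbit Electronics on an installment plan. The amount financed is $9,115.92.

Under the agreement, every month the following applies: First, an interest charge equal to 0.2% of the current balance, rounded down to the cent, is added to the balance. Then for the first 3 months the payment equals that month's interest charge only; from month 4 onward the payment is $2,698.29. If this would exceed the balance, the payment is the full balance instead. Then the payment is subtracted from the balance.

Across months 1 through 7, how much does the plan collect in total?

Month 1: opening $9,115.92; interest $18.23 → $9,134.15; payment $18.23; balance $9,115.92
Month 2: opening $9,115.92; interest $18.23 → $9,134.15; payment $18.23; balance $9,115.92
Month 3: opening $9,115.92; interest $18.23 → $9,134.15; payment $18.23; balance $9,115.92
Month 4: opening $9,115.92; interest $18.23 → $9,134.15; payment $2,698.29; balance $6,435.86
Month 5: opening $6,435.86; interest $12.87 → $6,448.73; payment $2,698.29; balance $3,750.44
Month 6: opening $3,750.44; interest $7.50 → $3,757.94; payment $2,698.29; balance $1,059.65
Month 7: opening $1,059.65; interest $2.11 → $1,061.76; payment $1,061.76; balance $0.00
Total paid: $9,211.32

$9,211.32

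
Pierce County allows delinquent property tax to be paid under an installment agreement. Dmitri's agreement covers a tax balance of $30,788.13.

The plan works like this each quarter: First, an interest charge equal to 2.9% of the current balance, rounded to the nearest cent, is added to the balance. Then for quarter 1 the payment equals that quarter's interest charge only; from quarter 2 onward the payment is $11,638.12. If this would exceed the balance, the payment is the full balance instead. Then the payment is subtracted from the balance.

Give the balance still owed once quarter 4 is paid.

$0.00

Quarter 1: $30,788.13 +$892.86 interest = $31,680.99; pay $892.86 → $30,788.13
Quarter 2: $30,788.13 +$892.86 interest = $31,680.99; pay $11,638.12 → $20,042.87
Quarter 3: $20,042.87 +$581.24 interest = $20,624.11; pay $11,638.12 → $8,985.99
Quarter 4: $8,985.99 +$260.59 interest = $9,246.58; pay $9,246.58 → $0.00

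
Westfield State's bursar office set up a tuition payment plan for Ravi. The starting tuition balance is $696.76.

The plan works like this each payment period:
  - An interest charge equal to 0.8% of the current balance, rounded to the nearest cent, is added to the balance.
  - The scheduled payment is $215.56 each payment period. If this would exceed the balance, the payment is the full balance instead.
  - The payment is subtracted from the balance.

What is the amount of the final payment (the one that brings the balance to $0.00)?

Payment period 1: opening $696.76; interest $5.57 → $702.33; payment $215.56; balance $486.77
Payment period 2: opening $486.77; interest $3.89 → $490.66; payment $215.56; balance $275.10
Payment period 3: opening $275.10; interest $2.20 → $277.30; payment $215.56; balance $61.74
Payment period 4: opening $61.74; interest $0.49 → $62.23; payment $62.23; balance $0.00

$62.23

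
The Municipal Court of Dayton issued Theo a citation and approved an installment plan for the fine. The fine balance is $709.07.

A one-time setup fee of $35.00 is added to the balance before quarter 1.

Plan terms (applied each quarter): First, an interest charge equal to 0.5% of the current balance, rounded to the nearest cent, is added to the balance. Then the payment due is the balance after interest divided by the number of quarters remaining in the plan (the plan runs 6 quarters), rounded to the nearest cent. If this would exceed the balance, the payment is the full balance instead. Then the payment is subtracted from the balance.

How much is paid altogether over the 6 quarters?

Quarter 1: opening $744.07; interest $3.72 → $747.79; payment $124.63; balance $623.16
Quarter 2: opening $623.16; interest $3.12 → $626.28; payment $125.26; balance $501.02
Quarter 3: opening $501.02; interest $2.51 → $503.53; payment $125.88; balance $377.65
Quarter 4: opening $377.65; interest $1.89 → $379.54; payment $126.51; balance $253.03
Quarter 5: opening $253.03; interest $1.27 → $254.30; payment $127.15; balance $127.15
Quarter 6: opening $127.15; interest $0.64 → $127.79; payment $127.79; balance $0.00
Total paid: $757.22

$757.22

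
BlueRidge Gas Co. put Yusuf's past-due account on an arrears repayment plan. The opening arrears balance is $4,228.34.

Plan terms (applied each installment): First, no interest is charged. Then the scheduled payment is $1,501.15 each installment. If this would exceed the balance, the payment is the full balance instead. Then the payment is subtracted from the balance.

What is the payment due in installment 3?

Installment 1: opening $4,228.34; payment $1,501.15; balance $2,727.19
Installment 2: opening $2,727.19; payment $1,501.15; balance $1,226.04
Installment 3: opening $1,226.04; payment $1,226.04; balance $0.00

$1,226.04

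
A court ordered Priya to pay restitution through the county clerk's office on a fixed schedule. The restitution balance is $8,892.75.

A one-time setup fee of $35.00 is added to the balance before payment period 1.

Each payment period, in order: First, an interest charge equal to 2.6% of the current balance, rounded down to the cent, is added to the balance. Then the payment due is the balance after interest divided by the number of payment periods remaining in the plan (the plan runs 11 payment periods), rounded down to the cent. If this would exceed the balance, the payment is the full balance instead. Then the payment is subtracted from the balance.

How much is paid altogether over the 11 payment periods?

$10,448.49

# | Opening | Interest | Payment | End bal
1 | $8,927.75 | $232.12 | $832.71 | $8,327.16
2 | $8,327.16 | $216.50 | $854.36 | $7,689.30
3 | $7,689.30 | $199.92 | $876.58 | $7,012.64
4 | $7,012.64 | $182.32 | $899.37 | $6,295.59
5 | $6,295.59 | $163.68 | $922.75 | $5,536.52
6 | $5,536.52 | $143.94 | $946.74 | $4,733.72
7 | $4,733.72 | $123.07 | $971.35 | $3,885.44
8 | $3,885.44 | $101.02 | $996.61 | $2,989.85
9 | $2,989.85 | $77.73 | $1,022.52 | $2,045.06
10 | $2,045.06 | $53.17 | $1,049.11 | $1,049.12
11 | $1,049.12 | $27.27 | $1,076.39 | $0.00
Total paid: $10,448.49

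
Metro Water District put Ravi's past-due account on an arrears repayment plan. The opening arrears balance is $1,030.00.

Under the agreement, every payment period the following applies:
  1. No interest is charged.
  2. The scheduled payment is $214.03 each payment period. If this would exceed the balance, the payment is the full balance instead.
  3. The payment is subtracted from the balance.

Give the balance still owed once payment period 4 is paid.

# | Opening | Payment | End bal
1 | $1,030.00 | $214.03 | $815.97
2 | $815.97 | $214.03 | $601.94
3 | $601.94 | $214.03 | $387.91
4 | $387.91 | $214.03 | $173.88

$173.88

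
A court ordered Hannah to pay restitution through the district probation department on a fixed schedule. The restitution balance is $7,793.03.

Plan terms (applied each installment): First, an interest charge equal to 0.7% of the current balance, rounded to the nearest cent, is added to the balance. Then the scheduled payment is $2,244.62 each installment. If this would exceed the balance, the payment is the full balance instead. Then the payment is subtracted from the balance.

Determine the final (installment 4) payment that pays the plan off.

$1,184.96

Installment 1: $7,793.03 +$54.55 interest = $7,847.58; pay $2,244.62 → $5,602.96
Installment 2: $5,602.96 +$39.22 interest = $5,642.18; pay $2,244.62 → $3,397.56
Installment 3: $3,397.56 +$23.78 interest = $3,421.34; pay $2,244.62 → $1,176.72
Installment 4: $1,176.72 +$8.24 interest = $1,184.96; pay $1,184.96 → $0.00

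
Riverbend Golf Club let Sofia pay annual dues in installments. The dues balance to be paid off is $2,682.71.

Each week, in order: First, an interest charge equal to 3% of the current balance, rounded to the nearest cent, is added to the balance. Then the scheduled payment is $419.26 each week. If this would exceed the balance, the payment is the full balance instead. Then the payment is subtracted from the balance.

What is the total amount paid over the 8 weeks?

$3,024.25

Week 1: opening $2,682.71; interest $80.48 → $2,763.19; payment $419.26; balance $2,343.93
Week 2: opening $2,343.93; interest $70.32 → $2,414.25; payment $419.26; balance $1,994.99
Week 3: opening $1,994.99; interest $59.85 → $2,054.84; payment $419.26; balance $1,635.58
Week 4: opening $1,635.58; interest $49.07 → $1,684.65; payment $419.26; balance $1,265.39
Week 5: opening $1,265.39; interest $37.96 → $1,303.35; payment $419.26; balance $884.09
Week 6: opening $884.09; interest $26.52 → $910.61; payment $419.26; balance $491.35
Week 7: opening $491.35; interest $14.74 → $506.09; payment $419.26; balance $86.83
Week 8: opening $86.83; interest $2.60 → $89.43; payment $89.43; balance $0.00
Total paid: $3,024.25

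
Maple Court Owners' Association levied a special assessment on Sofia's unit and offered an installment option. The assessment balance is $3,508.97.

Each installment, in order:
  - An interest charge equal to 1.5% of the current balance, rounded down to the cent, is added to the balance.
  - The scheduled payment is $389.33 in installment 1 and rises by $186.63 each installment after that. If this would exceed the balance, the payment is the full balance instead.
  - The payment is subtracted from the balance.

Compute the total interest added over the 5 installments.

$183.67

# | Opening | Interest | Payment | End bal
1 | $3,508.97 | $52.63 | $389.33 | $3,172.27
2 | $3,172.27 | $47.58 | $575.96 | $2,643.89
3 | $2,643.89 | $39.65 | $762.59 | $1,920.95
4 | $1,920.95 | $28.81 | $949.22 | $1,000.54
5 | $1,000.54 | $15.00 | $1,015.54 | $0.00
Total interest: $52.63 + $47.58 + $39.65 + $28.81 + $15.00 = $183.67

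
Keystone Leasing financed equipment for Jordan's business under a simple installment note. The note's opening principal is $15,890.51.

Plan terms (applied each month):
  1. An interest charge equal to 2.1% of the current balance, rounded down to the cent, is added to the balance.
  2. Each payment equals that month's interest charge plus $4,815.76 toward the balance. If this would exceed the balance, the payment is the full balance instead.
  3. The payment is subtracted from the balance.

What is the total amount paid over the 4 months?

Month 1: $15,890.51 +$333.70 interest = $16,224.21; pay $5,149.46 → $11,074.75
Month 2: $11,074.75 +$232.56 interest = $11,307.31; pay $5,048.32 → $6,258.99
Month 3: $6,258.99 +$131.43 interest = $6,390.42; pay $4,947.19 → $1,443.23
Month 4: $1,443.23 +$30.30 interest = $1,473.53; pay $1,473.53 → $0.00
Total paid: $16,618.50

$16,618.50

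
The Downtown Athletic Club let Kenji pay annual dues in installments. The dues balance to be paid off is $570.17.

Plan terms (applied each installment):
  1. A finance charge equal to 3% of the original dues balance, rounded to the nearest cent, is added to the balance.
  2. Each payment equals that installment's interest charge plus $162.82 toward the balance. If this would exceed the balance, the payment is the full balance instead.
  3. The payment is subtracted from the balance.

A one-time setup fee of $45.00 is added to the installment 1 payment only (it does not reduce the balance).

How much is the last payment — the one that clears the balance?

# | Opening | Interest | Payment | Fee | End bal
1 | $570.17 | $17.11 | $179.93 | $45.00 | $407.35
2 | $407.35 | $17.11 | $179.93 | — | $244.53
3 | $244.53 | $17.11 | $179.93 | — | $81.71
4 | $81.71 | $17.11 | $98.82 | — | $0.00

$98.82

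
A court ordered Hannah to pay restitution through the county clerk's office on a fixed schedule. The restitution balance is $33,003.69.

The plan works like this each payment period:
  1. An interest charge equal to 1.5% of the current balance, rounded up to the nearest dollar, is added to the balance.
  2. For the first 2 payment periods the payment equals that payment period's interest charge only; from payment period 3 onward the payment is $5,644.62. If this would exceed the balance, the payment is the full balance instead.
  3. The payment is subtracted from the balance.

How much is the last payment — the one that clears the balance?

$941.97

Payment period 1: $33,003.69 +$496.00 interest = $33,499.69; pay $496.00 → $33,003.69
Payment period 2: $33,003.69 +$496.00 interest = $33,499.69; pay $496.00 → $33,003.69
Payment period 3: $33,003.69 +$496.00 interest = $33,499.69; pay $5,644.62 → $27,855.07
Payment period 4: $27,855.07 +$418.00 interest = $28,273.07; pay $5,644.62 → $22,628.45
Payment period 5: $22,628.45 +$340.00 interest = $22,968.45; pay $5,644.62 → $17,323.83
Payment period 6: $17,323.83 +$260.00 interest = $17,583.83; pay $5,644.62 → $11,939.21
Payment period 7: $11,939.21 +$180.00 interest = $12,119.21; pay $5,644.62 → $6,474.59
Payment period 8: $6,474.59 +$98.00 interest = $6,572.59; pay $5,644.62 → $927.97
Payment period 9: $927.97 +$14.00 interest = $941.97; pay $941.97 → $0.00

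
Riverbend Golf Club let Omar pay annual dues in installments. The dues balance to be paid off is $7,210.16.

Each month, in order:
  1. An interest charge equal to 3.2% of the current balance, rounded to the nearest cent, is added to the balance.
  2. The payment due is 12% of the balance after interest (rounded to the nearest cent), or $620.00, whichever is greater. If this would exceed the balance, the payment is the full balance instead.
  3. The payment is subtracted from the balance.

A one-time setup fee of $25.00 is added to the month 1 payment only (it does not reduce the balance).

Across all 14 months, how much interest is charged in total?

$1,645.80

Month 1: opening $7,210.16; interest $230.73 → $7,440.89; payment $892.91 (+ $25.00 fee); balance $6,547.98
Month 2: opening $6,547.98; interest $209.54 → $6,757.52; payment $810.90; balance $5,946.62
Month 3: opening $5,946.62; interest $190.29 → $6,136.91; payment $736.43; balance $5,400.48
Month 4: opening $5,400.48; interest $172.82 → $5,573.30; payment $668.80; balance $4,904.50
Month 5: opening $4,904.50; interest $156.94 → $5,061.44; payment $620.00; balance $4,441.44
Month 6: opening $4,441.44; interest $142.13 → $4,583.57; payment $620.00; balance $3,963.57
Month 7: opening $3,963.57; interest $126.83 → $4,090.40; payment $620.00; balance $3,470.40
Month 8: opening $3,470.40; interest $111.05 → $3,581.45; payment $620.00; balance $2,961.45
Month 9: opening $2,961.45; interest $94.77 → $3,056.22; payment $620.00; balance $2,436.22
Month 10: opening $2,436.22; interest $77.96 → $2,514.18; payment $620.00; balance $1,894.18
Month 11: opening $1,894.18; interest $60.61 → $1,954.79; payment $620.00; balance $1,334.79
Month 12: opening $1,334.79; interest $42.71 → $1,377.50; payment $620.00; balance $757.50
Month 13: opening $757.50; interest $24.24 → $781.74; payment $620.00; balance $161.74
Month 14: opening $161.74; interest $5.18 → $166.92; payment $166.92; balance $0.00
Total interest: $230.73 + $209.54 + $190.29 + $172.82 + $156.94 + $142.13 + $126.83 + $111.05 + $94.77 + $77.96 + $60.61 + $42.71 + $24.24 + $5.18 = $1,645.80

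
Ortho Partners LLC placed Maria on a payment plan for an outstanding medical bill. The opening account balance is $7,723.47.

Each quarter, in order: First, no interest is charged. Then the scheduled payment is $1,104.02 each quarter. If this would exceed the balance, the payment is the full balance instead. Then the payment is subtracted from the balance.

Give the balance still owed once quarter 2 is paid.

Quarter 1: opening $7,723.47; payment $1,104.02; balance $6,619.45
Quarter 2: opening $6,619.45; payment $1,104.02; balance $5,515.43

$5,515.43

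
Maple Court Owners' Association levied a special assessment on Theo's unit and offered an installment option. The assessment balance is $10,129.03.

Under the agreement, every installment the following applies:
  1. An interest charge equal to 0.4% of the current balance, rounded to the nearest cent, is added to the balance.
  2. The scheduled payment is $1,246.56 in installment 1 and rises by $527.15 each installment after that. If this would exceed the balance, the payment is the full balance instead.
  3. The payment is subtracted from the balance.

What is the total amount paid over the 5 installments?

$10,262.05

# | Opening | Interest | Payment | End bal
1 | $10,129.03 | $40.52 | $1,246.56 | $8,922.99
2 | $8,922.99 | $35.69 | $1,773.71 | $7,184.97
3 | $7,184.97 | $28.74 | $2,300.86 | $4,912.85
4 | $4,912.85 | $19.65 | $2,828.01 | $2,104.49
5 | $2,104.49 | $8.42 | $2,112.91 | $0.00
Total paid: $10,262.05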